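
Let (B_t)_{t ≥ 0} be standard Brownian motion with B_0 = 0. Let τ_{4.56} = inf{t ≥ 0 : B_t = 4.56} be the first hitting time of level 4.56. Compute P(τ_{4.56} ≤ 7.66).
P(τ_{4.56} ≤ 7.66) = 2(1 − Φ(4.56/√7.66)) = 2(1 − Φ(1.6476)) ≈ 0.0994

By the reflection principle for standard BM, P(τ_b ≤ t) = 2 · P(B_t ≥ b). Since B_t ~ N(0, t), P(B_t ≥ 4.56) = 1 − Φ(4.56/√t) = 1 − Φ(4.56/√7.66) = 1 − Φ(1.6476) ≈ 0.04972. Doubling: P(τ_{4.56} ≤ 7.66) ≈ 2 · 0.04972 = 0.09944 ≈ 0.0994.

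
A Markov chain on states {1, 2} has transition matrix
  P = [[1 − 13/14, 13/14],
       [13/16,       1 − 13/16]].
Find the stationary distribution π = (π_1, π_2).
π_1 = 7/15, π_2 = 8/15

Solve πP = π with π_1 + π_2 = 1. From πP = π: π_1 · (1 − 13/14) + π_2 · 13/16 = π_1 ⇒ π_2 · 13/16 = π_1 · 13/14 ⇒ π_2/π_1 = (13/14)/(13/16) = 8/7. Together with π_1 + π_2 = 1:
  π_1 = (13/16)/(13/14 + 13/16) = (13/16)/(195/112) = 7/15,
  π_2 = (13/14)/(13/14 + 13/16) = (13/14)/(195/112) = 8/15.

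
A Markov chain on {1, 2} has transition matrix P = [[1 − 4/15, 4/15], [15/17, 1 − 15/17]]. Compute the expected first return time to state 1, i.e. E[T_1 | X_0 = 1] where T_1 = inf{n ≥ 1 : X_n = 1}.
E[T_1 | X_0 = 1] = 1/π_1 = 293/225

For an irreducible recurrent Markov chain with stationary distribution π, E[T_i | X_0 = i] = 1/π_i (Kac's formula). Here π_1 = (15/17)/(4/15 + 15/17) = (15/17)/(293/255) = 225/293, so E[T_1 | X_0 = 1] = 1/π_1 = (4/15 + 15/17)/(15/17) = (293/255)/(15/17) = 293/225.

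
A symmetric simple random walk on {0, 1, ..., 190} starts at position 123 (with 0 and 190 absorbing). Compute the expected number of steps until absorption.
E[τ | X_0 = 123] = 8241

Let v_k = E[τ | X_0 = k]. Boundary: v_0 = v_190 = 0. Recurrence: v_k = 1 + (v_{k-1} + v_{k+1})/2 for 1 ≤ k ≤ 189. The particular solution to v_k − (v_{k-1} + v_{k+1})/2 = 1 is v_k = −k^2. Adding homogeneous solution A + B k and matching boundaries gives v_k = k (190 − k). Substituting k = 123: v_123 = 123 · 67 = 8241.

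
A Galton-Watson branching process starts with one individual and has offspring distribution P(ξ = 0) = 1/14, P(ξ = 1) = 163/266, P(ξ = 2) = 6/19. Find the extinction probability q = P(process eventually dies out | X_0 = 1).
q = 19/84

The pgf is f(s) = 1/14 + 163/266·s + 6/19·s². The extinction probability q is the smallest fixed point of f in [0, 1]. Setting s = f(s):
  6/19·s² + (163/266 − 1)·s + 1/14 = 0
  6/19·s² − (1/14 + 6/19)·s + 1/14 = 0
which factors as (s − 1)·(6/19·s − 1/14) = 0, giving roots s = 1 and s = (1/14)/(6/19) = 19/84.
Mean offspring μ = 163/266 + 2·6/19 = 331/266 > 1 (supercritical), so q < 1. The extinction probability is the smaller root: q = (1/14)/(6/19) = 19/84.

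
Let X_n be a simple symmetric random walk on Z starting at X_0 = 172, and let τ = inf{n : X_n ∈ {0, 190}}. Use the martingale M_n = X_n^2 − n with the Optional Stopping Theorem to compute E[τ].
E[τ] = 3096

M_n = X_n^2 − n is a martingale (since E[X_{n+1}^2 | F_n] = X_n^2 + 1). By OST (τ has finite mean in a bounded region), E[M_τ] = E[M_0] = X_0^2 − 0 = 172^2 = 29584. Also E[M_τ] = E[X_τ^2] − E[τ]. The walk exits at 0 or 190, with P(hit 190 first) = 172/190, so E[X_τ^2] = 190^2 · 172/190 + 0 = 32680. Thus E[τ] = E[X_τ^2] − E[M_τ] = 32680 − 29584 = 3096 = 172(190 − 172) = 3096.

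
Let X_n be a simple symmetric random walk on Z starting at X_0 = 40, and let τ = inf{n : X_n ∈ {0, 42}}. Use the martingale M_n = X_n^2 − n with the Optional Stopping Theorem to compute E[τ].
E[τ] = 80

M_n = X_n^2 − n is a martingale (since E[X_{n+1}^2 | F_n] = X_n^2 + 1). By OST (τ has finite mean in a bounded region), E[M_τ] = E[M_0] = X_0^2 − 0 = 40^2 = 1600. Also E[M_τ] = E[X_τ^2] − E[τ]. The walk exits at 0 or 42, with P(hit 42 first) = 40/42, so E[X_τ^2] = 42^2 · 40/42 + 0 = 1680. Thus E[τ] = E[X_τ^2] − E[M_τ] = 1680 − 1600 = 80 = 40(42 − 40) = 80.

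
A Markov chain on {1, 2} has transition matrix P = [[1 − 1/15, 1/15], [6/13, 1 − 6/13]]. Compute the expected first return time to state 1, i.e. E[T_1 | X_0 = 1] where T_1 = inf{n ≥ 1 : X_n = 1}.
E[T_1 | X_0 = 1] = 1/π_1 = 103/90

For an irreducible recurrent Markov chain with stationary distribution π, E[T_i | X_0 = i] = 1/π_i (Kac's formula). Here π_1 = (6/13)/(1/15 + 6/13) = (6/13)/(103/195) = 90/103, so E[T_1 | X_0 = 1] = 1/π_1 = (1/15 + 6/13)/(6/13) = (103/195)/(6/13) = 103/90.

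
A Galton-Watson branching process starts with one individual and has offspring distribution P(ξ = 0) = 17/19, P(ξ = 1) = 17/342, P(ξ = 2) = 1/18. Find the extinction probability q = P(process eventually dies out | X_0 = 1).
q = 1

Mean offspring μ = 0·17/19 + 1·17/342 + 2·1/18 = 55/342 ≤ 1. For μ ≤ 1 with offspring not concentrated at 1, the Galton-Watson process goes extinct almost surely, so q = 1.
(Algebraic check: The pgf is f(s) = 17/19 + 17/342·s + 1/18·s². The extinction probability q is the smallest fixed point of f in [0, 1]. Setting s = f(s):
  1/18·s² + (17/342 − 1)·s + 17/19 = 0
  1/18·s² − (17/19 + 1/18)·s + 17/19 = 0
which factors as (s − 1)·(1/18·s − 17/19) = 0, giving roots s = 1 and s = (17/19)/(1/18) = 306/19. Since 306/19 ≥ 1, the smallest root in [0, 1] is s = 1.)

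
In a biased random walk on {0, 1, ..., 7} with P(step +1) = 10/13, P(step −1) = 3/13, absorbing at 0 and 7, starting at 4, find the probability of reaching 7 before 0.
P(hit 7 before 0) = (1 − (3/10)^4) / (1 − (3/10)^7) = 1417000/1428259

Let u_k denote P(reach 7 before 0 | start at k). Boundary: u_0 = 0, u_7 = 1. Recurrence: u_k = 10/13·u_{k+1} + 3/13·u_{k-1} for 1 ≤ k ≤ 6. Try u_k = A + B·r^k with r = q/p = (3/13)/(10/13) = 3/10. Substitution satisfies the recurrence; boundary conditions give:
  u_k = (1 − r^k) / (1 − r^N) = (1 − (3/10)^4) / (1 − (3/10)^7) = 1417000/1428259.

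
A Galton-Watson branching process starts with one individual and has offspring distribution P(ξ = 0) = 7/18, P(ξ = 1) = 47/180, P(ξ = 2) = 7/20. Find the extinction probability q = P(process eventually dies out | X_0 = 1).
q = 1

Mean offspring μ = 0·7/18 + 1·47/180 + 2·7/20 = 173/180 ≤ 1. For μ ≤ 1 with offspring not concentrated at 1, the Galton-Watson process goes extinct almost surely, so q = 1.
(Algebraic check: The pgf is f(s) = 7/18 + 47/180·s + 7/20·s². The extinction probability q is the smallest fixed point of f in [0, 1]. Setting s = f(s):
  7/20·s² + (47/180 − 1)·s + 7/18 = 0
  7/20·s² − (7/18 + 7/20)·s + 7/18 = 0
which factors as (s − 1)·(7/20·s − 7/18) = 0, giving roots s = 1 and s = (7/18)/(7/20) = 10/9. Since 10/9 ≥ 1, the smallest root in [0, 1] is s = 1.)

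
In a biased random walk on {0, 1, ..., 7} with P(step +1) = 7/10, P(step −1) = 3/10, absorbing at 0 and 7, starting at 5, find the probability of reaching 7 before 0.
P(hit 7 before 0) = (1 − (3/7)^5) / (1 − (3/7)^7) = 202909/205339

Let u_k denote P(reach 7 before 0 | start at k). Boundary: u_0 = 0, u_7 = 1. Recurrence: u_k = 7/10·u_{k+1} + 3/10·u_{k-1} for 1 ≤ k ≤ 6. Try u_k = A + B·r^k with r = q/p = (3/10)/(7/10) = 3/7. Substitution satisfies the recurrence; boundary conditions give:
  u_k = (1 − r^k) / (1 − r^N) = (1 − (3/7)^5) / (1 − (3/7)^7) = 202909/205339.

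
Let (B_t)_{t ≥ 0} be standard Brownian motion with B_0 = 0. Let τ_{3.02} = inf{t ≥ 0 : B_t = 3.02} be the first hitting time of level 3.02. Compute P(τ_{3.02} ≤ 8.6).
P(τ_{3.02} ≤ 8.6) = 2(1 − Φ(3.02/√8.6)) = 2(1 − Φ(1.0298)) ≈ 0.3031

By the reflection principle for standard BM, P(τ_b ≤ t) = 2 · P(B_t ≥ b). Since B_t ~ N(0, t), P(B_t ≥ 3.02) = 1 − Φ(3.02/√t) = 1 − Φ(3.02/√8.6) = 1 − Φ(1.0298) ≈ 0.15155. Doubling: P(τ_{3.02} ≤ 8.6) ≈ 2 · 0.15155 = 0.30310 ≈ 0.3031.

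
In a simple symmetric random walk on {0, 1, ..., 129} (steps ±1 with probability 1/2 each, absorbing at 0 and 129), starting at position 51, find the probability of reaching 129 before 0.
P(hit 129 before 0) = 51/129 = 17/43

Let u_k = P(hit 129 before 0 | start at k). Then u_0 = 0, u_129 = 1, and u_k = u_{k-1}/2 + u_{k+1}/2 for 1 ≤ k ≤ 128. This harmonic recurrence is solved by u_k = k/129, giving u_51 = 51/129 = 17/43.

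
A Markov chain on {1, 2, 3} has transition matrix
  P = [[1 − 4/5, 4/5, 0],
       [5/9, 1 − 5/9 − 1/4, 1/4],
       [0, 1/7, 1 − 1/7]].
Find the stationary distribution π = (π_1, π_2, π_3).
π = (25/124, 9/31, 63/124)

This is a birth-death chain on three states, which satisfies detailed balance: π_1 · P_{12} = π_2 · P_{21} and π_2 · P_{23} = π_3 · P_{32}.
From π_1 · 4/5 = π_2 · 5/9: π_2/π_1 = (4/5)/(5/9) = 36/25.
From π_2 · 1/4 = π_3 · 1/7: π_3/π_2 = (1/4)/(1/7) = 7/4.
Take π_1 proportional to 1; then unnormalized π = (1, 36/25, 63/25). Normalize by dividing by the sum 124/25:
  π = (25/124, 9/31, 63/124).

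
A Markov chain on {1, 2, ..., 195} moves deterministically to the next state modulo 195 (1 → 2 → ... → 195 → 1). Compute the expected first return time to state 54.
E[T_54 | X_0 = 54] = 195

The chain cycles deterministically, so starting at state 54 it returns in exactly 195 steps. Equivalently, the stationary distribution is uniform π_j = 1/195 for every state j, so by Kac's formula E[T_54] = 1/π_54 = 195.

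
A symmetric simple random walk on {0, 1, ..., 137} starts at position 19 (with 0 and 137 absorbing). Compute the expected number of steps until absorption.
E[τ | X_0 = 19] = 2242

Let v_k = E[τ | X_0 = k]. Boundary: v_0 = v_137 = 0. Recurrence: v_k = 1 + (v_{k-1} + v_{k+1})/2 for 1 ≤ k ≤ 136. The particular solution to v_k − (v_{k-1} + v_{k+1})/2 = 1 is v_k = −k^2. Adding homogeneous solution A + B k and matching boundaries gives v_k = k (137 − k). Substituting k = 19: v_19 = 19 · 118 = 2242.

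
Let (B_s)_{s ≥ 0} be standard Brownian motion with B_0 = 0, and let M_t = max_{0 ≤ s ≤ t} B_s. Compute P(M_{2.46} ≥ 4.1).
P(M_{2.46} ≥ 4.1) = 2·P(B_{2.46} ≥ 4.1) = 2(1 − Φ(4.1/√2.46)) ≈ 0.0089

By the reflection principle for Brownian motion, P(M_t ≥ a) = 2 · P(B_t ≥ a) for a ≥ 0. Since B_t ~ N(0, t), P(B_t ≥ 4.1) = 1 − Φ(4.1/√t) = 1 − Φ(4.1/√2.46) = 1 − Φ(2.6141). So
  P(M_{2.46} ≥ 4.1) = 2(1 − Φ(2.6141)) ≈ 0.0089.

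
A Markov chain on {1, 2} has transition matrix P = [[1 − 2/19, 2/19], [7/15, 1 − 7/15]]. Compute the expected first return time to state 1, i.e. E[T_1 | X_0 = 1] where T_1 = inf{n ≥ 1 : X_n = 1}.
E[T_1 | X_0 = 1] = 1/π_1 = 163/133

For an irreducible recurrent Markov chain with stationary distribution π, E[T_i | X_0 = i] = 1/π_i (Kac's formula). Here π_1 = (7/15)/(2/19 + 7/15) = (7/15)/(163/285) = 133/163, so E[T_1 | X_0 = 1] = 1/π_1 = (2/19 + 7/15)/(7/15) = (163/285)/(7/15) = 163/133.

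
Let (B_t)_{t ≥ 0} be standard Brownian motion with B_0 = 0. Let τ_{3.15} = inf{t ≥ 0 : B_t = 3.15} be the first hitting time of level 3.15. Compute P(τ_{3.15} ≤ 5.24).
P(τ_{3.15} ≤ 5.24) = 2(1 − Φ(3.15/√5.24)) = 2(1 − Φ(1.3761)) ≈ 0.1688

By the reflection principle for standard BM, P(τ_b ≤ t) = 2 · P(B_t ≥ b). Since B_t ~ N(0, t), P(B_t ≥ 3.15) = 1 − Φ(3.15/√t) = 1 − Φ(3.15/√5.24) = 1 − Φ(1.3761) ≈ 0.08440. Doubling: P(τ_{3.15} ≤ 5.24) ≈ 2 · 0.08440 = 0.16880 ≈ 0.1688.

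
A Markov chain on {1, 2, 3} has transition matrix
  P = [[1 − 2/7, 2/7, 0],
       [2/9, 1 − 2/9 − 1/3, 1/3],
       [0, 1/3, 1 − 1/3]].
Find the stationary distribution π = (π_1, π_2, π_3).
π = (7/25, 9/25, 9/25)

This is a birth-death chain on three states, which satisfies detailed balance: π_1 · P_{12} = π_2 · P_{21} and π_2 · P_{23} = π_3 · P_{32}.
From π_1 · 2/7 = π_2 · 2/9: π_2/π_1 = (2/7)/(2/9) = 9/7.
From π_2 · 1/3 = π_3 · 1/3: π_3/π_2 = (1/3)/(1/3) = 1.
Take π_1 proportional to 1; then unnormalized π = (1, 9/7, 9/7). Normalize by dividing by the sum 25/7:
  π = (7/25, 9/25, 9/25).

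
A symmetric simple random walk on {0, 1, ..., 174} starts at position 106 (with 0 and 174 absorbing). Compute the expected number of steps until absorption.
E[τ | X_0 = 106] = 7208

Let v_k = E[τ | X_0 = k]. Boundary: v_0 = v_174 = 0. Recurrence: v_k = 1 + (v_{k-1} + v_{k+1})/2 for 1 ≤ k ≤ 173. The particular solution to v_k − (v_{k-1} + v_{k+1})/2 = 1 is v_k = −k^2. Adding homogeneous solution A + B k and matching boundaries gives v_k = k (174 − k). Substituting k = 106: v_106 = 106 · 68 = 7208.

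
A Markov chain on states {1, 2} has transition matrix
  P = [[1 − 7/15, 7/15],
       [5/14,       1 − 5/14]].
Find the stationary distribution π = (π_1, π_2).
π_1 = 75/173, π_2 = 98/173

Solve πP = π with π_1 + π_2 = 1. From πP = π: π_1 · (1 − 7/15) + π_2 · 5/14 = π_1 ⇒ π_2 · 5/14 = π_1 · 7/15 ⇒ π_2/π_1 = (7/15)/(5/14) = 98/75. Together with π_1 + π_2 = 1:
  π_1 = (5/14)/(7/15 + 5/14) = (5/14)/(173/210) = 75/173,
  π_2 = (7/15)/(7/15 + 5/14) = (7/15)/(173/210) = 98/173.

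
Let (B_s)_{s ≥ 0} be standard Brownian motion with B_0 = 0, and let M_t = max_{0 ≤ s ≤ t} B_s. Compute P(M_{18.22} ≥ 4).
P(M_{18.22} ≥ 4) = 2·P(B_{18.22} ≥ 4) = 2(1 − Φ(4/√18.22)) ≈ 0.3487

By the reflection principle for Brownian motion, P(M_t ≥ a) = 2 · P(B_t ≥ a) for a ≥ 0. Since B_t ~ N(0, t), P(B_t ≥ 4) = 1 − Φ(4/√t) = 1 − Φ(4/√18.22) = 1 − Φ(0.9371). So
  P(M_{18.22} ≥ 4) = 2(1 − Φ(0.9371)) ≈ 0.3487.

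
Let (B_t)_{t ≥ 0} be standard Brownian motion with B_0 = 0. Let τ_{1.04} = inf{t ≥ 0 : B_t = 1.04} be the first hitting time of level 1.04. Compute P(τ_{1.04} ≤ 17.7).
P(τ_{1.04} ≤ 17.7) = 2(1 − Φ(1.04/√17.7)) = 2(1 − Φ(0.2472)) ≈ 0.8048

By the reflection principle for standard BM, P(τ_b ≤ t) = 2 · P(B_t ≥ b). Since B_t ~ N(0, t), P(B_t ≥ 1.04) = 1 − Φ(1.04/√t) = 1 − Φ(1.04/√17.7) = 1 − Φ(0.2472) ≈ 0.40238. Doubling: P(τ_{1.04} ≤ 17.7) ≈ 2 · 0.40238 = 0.80476 ≈ 0.8048.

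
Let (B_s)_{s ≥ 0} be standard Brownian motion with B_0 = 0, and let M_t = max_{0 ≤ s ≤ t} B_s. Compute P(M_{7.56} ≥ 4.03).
P(M_{7.56} ≥ 4.03) = 2·P(B_{7.56} ≥ 4.03) = 2(1 − Φ(4.03/√7.56)) ≈ 0.1427

By the reflection principle for Brownian motion, P(M_t ≥ a) = 2 · P(B_t ≥ a) for a ≥ 0. Since B_t ~ N(0, t), P(B_t ≥ 4.03) = 1 − Φ(4.03/√t) = 1 − Φ(4.03/√7.56) = 1 − Φ(1.4657). So
  P(M_{7.56} ≥ 4.03) = 2(1 − Φ(1.4657)) ≈ 0.1427.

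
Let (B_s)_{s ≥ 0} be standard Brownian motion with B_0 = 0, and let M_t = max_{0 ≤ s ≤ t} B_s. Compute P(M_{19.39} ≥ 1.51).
P(M_{19.39} ≥ 1.51) = 2·P(B_{19.39} ≥ 1.51) = 2(1 − Φ(1.51/√19.39)) ≈ 0.7317

By the reflection principle for Brownian motion, P(M_t ≥ a) = 2 · P(B_t ≥ a) for a ≥ 0. Since B_t ~ N(0, t), P(B_t ≥ 1.51) = 1 − Φ(1.51/√t) = 1 − Φ(1.51/√19.39) = 1 − Φ(0.3429). So
  P(M_{19.39} ≥ 1.51) = 2(1 − Φ(0.3429)) ≈ 0.7317.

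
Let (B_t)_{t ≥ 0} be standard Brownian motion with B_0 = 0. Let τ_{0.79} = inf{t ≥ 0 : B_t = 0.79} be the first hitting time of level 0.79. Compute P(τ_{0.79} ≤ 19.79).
P(τ_{0.79} ≤ 19.79) = 2(1 − Φ(0.79/√19.79)) = 2(1 − Φ(0.1776)) ≈ 0.8590

By the reflection principle for standard BM, P(τ_b ≤ t) = 2 · P(B_t ≥ b). Since B_t ~ N(0, t), P(B_t ≥ 0.79) = 1 − Φ(0.79/√t) = 1 − Φ(0.79/√19.79) = 1 − Φ(0.1776) ≈ 0.42952. Doubling: P(τ_{0.79} ≤ 19.79) ≈ 2 · 0.42952 = 0.85904 ≈ 0.8590.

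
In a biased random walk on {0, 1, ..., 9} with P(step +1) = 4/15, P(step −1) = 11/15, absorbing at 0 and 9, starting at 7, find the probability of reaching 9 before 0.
P(hit 9 before 0) = (1 − (11/4)^7) / (1 − (11/4)^9) = 44504656/336812221

Let u_k denote P(reach 9 before 0 | start at k). Boundary: u_0 = 0, u_9 = 1. Recurrence: u_k = 4/15·u_{k+1} + 11/15·u_{k-1} for 1 ≤ k ≤ 8. Try u_k = A + B·r^k with r = q/p = (11/15)/(4/15) = 11/4. Substitution satisfies the recurrence; boundary conditions give:
  u_k = (1 − r^k) / (1 − r^N) = (1 − (11/4)^7) / (1 − (11/4)^9) = 44504656/336812221.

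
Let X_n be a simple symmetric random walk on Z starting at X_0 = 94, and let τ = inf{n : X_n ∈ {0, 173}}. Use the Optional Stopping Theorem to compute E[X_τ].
E[X_τ] = 94

X_n is a martingale and τ is a bounded-mean stopping time (indeed τ is finite a.s. with bounded expectation since the walk is in a bounded region). By the OST, E[X_τ] = E[X_0] = 94. Equivalently: E[X_τ] = 173 · P(hit 173 first) + 0 · P(hit 0 first) = 173 · (94/173) = 94.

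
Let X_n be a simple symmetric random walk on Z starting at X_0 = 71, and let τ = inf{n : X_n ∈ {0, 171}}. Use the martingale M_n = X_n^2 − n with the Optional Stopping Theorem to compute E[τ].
E[τ] = 7100

M_n = X_n^2 − n is a martingale (since E[X_{n+1}^2 | F_n] = X_n^2 + 1). By OST (τ has finite mean in a bounded region), E[M_τ] = E[M_0] = X_0^2 − 0 = 71^2 = 5041. Also E[M_τ] = E[X_τ^2] − E[τ]. The walk exits at 0 or 171, with P(hit 171 first) = 71/171, so E[X_τ^2] = 171^2 · 71/171 + 0 = 12141. Thus E[τ] = E[X_τ^2] − E[M_τ] = 12141 − 5041 = 7100 = 71(171 − 71) = 7100.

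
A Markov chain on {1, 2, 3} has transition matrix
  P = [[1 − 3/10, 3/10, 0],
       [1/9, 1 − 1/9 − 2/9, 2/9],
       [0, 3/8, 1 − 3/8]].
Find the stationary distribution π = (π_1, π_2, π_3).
π = (10/53, 27/53, 16/53)

This is a birth-death chain on three states, which satisfies detailed balance: π_1 · P_{12} = π_2 · P_{21} and π_2 · P_{23} = π_3 · P_{32}.
From π_1 · 3/10 = π_2 · 1/9: π_2/π_1 = (3/10)/(1/9) = 27/10.
From π_2 · 2/9 = π_3 · 3/8: π_3/π_2 = (2/9)/(3/8) = 16/27.
Take π_1 proportional to 1; then unnormalized π = (1, 27/10, 8/5). Normalize by dividing by the sum 53/10:
  π = (10/53, 27/53, 16/53).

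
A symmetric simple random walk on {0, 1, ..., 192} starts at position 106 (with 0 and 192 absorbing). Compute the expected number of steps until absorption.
E[τ | X_0 = 106] = 9116

Let v_k = E[τ | X_0 = k]. Boundary: v_0 = v_192 = 0. Recurrence: v_k = 1 + (v_{k-1} + v_{k+1})/2 for 1 ≤ k ≤ 191. The particular solution to v_k − (v_{k-1} + v_{k+1})/2 = 1 is v_k = −k^2. Adding homogeneous solution A + B k and matching boundaries gives v_k = k (192 − k). Substituting k = 106: v_106 = 106 · 86 = 9116.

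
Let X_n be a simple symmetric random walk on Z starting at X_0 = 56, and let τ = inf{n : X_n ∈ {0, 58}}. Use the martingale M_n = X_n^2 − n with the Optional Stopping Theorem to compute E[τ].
E[τ] = 112

M_n = X_n^2 − n is a martingale (since E[X_{n+1}^2 | F_n] = X_n^2 + 1). By OST (τ has finite mean in a bounded region), E[M_τ] = E[M_0] = X_0^2 − 0 = 56^2 = 3136. Also E[M_τ] = E[X_τ^2] − E[τ]. The walk exits at 0 or 58, with P(hit 58 first) = 56/58, so E[X_τ^2] = 58^2 · 56/58 + 0 = 3248. Thus E[τ] = E[X_τ^2] − E[M_τ] = 3248 − 3136 = 112 = 56(58 − 56) = 112.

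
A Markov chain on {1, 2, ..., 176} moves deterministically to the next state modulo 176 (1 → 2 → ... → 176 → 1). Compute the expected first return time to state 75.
E[T_75 | X_0 = 75] = 176

The chain cycles deterministically, so starting at state 75 it returns in exactly 176 steps. Equivalently, the stationary distribution is uniform π_j = 1/176 for every state j, so by Kac's formula E[T_75] = 1/π_75 = 176.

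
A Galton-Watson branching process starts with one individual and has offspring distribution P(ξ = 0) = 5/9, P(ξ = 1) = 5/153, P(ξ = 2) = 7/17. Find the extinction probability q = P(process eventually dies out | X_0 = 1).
q = 1

Mean offspring μ = 0·5/9 + 1·5/153 + 2·7/17 = 131/153 ≤ 1. For μ ≤ 1 with offspring not concentrated at 1, the Galton-Watson process goes extinct almost surely, so q = 1.
(Algebraic check: The pgf is f(s) = 5/9 + 5/153·s + 7/17·s². The extinction probability q is the smallest fixed point of f in [0, 1]. Setting s = f(s):
  7/17·s² + (5/153 − 1)·s + 5/9 = 0
  7/17·s² − (5/9 + 7/17)·s + 5/9 = 0
which factors as (s − 1)·(7/17·s − 5/9) = 0, giving roots s = 1 and s = (5/9)/(7/17) = 85/63. Since 85/63 ≥ 1, the smallest root in [0, 1] is s = 1.)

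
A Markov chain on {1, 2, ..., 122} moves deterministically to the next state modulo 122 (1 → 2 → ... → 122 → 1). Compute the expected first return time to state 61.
E[T_61 | X_0 = 61] = 122

The chain cycles deterministically, so starting at state 61 it returns in exactly 122 steps. Equivalently, the stationary distribution is uniform π_j = 1/122 for every state j, so by Kac's formula E[T_61] = 1/π_61 = 122.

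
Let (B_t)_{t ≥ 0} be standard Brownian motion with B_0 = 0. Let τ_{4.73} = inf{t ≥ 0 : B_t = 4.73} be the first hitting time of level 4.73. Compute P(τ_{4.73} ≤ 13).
P(τ_{4.73} ≤ 13) = 2(1 − Φ(4.73/√13)) = 2(1 − Φ(1.3119)) ≈ 0.1896

By the reflection principle for standard BM, P(τ_b ≤ t) = 2 · P(B_t ≥ b). Since B_t ~ N(0, t), P(B_t ≥ 4.73) = 1 − Φ(4.73/√t) = 1 − Φ(4.73/√13) = 1 − Φ(1.3119) ≈ 0.09478. Doubling: P(τ_{4.73} ≤ 13) ≈ 2 · 0.09478 = 0.18956 ≈ 0.1896.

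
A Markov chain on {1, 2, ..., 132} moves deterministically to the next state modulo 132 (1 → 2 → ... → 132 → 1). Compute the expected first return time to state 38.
E[T_38 | X_0 = 38] = 132

The chain cycles deterministically, so starting at state 38 it returns in exactly 132 steps. Equivalently, the stationary distribution is uniform π_j = 1/132 for every state j, so by Kac's formula E[T_38] = 1/π_38 = 132.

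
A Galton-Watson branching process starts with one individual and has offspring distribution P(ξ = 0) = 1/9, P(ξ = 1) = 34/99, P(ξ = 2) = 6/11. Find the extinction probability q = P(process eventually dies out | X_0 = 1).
q = 11/54

The pgf is f(s) = 1/9 + 34/99·s + 6/11·s². The extinction probability q is the smallest fixed point of f in [0, 1]. Setting s = f(s):
  6/11·s² + (34/99 − 1)·s + 1/9 = 0
  6/11·s² − (1/9 + 6/11)·s + 1/9 = 0
which factors as (s − 1)·(6/11·s − 1/9) = 0, giving roots s = 1 and s = (1/9)/(6/11) = 11/54.
Mean offspring μ = 34/99 + 2·6/11 = 142/99 > 1 (supercritical), so q < 1. The extinction probability is the smaller root: q = (1/9)/(6/11) = 11/54.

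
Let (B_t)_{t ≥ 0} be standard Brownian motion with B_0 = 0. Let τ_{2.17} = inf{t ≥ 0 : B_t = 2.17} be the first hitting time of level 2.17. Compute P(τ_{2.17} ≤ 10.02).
P(τ_{2.17} ≤ 10.02) = 2(1 − Φ(2.17/√10.02)) = 2(1 − Φ(0.6855)) ≈ 0.4930

By the reflection principle for standard BM, P(τ_b ≤ t) = 2 · P(B_t ≥ b). Since B_t ~ N(0, t), P(B_t ≥ 2.17) = 1 − Φ(2.17/√t) = 1 − Φ(2.17/√10.02) = 1 − Φ(0.6855) ≈ 0.24651. Doubling: P(τ_{2.17} ≤ 10.02) ≈ 2 · 0.24651 = 0.49302 ≈ 0.4930.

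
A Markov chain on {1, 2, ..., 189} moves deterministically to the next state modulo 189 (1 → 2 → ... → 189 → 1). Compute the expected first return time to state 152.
E[T_152 | X_0 = 152] = 189

The chain cycles deterministically, so starting at state 152 it returns in exactly 189 steps. Equivalently, the stationary distribution is uniform π_j = 1/189 for every state j, so by Kac's formula E[T_152] = 1/π_152 = 189.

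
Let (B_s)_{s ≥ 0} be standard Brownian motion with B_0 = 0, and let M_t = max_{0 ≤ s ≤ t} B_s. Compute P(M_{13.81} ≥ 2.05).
P(M_{13.81} ≥ 2.05) = 2·P(B_{13.81} ≥ 2.05) = 2(1 − Φ(2.05/√13.81)) ≈ 0.5812

By the reflection principle for Brownian motion, P(M_t ≥ a) = 2 · P(B_t ≥ a) for a ≥ 0. Since B_t ~ N(0, t), P(B_t ≥ 2.05) = 1 − Φ(2.05/√t) = 1 − Φ(2.05/√13.81) = 1 − Φ(0.5516). So
  P(M_{13.81} ≥ 2.05) = 2(1 − Φ(0.5516)) ≈ 0.5812.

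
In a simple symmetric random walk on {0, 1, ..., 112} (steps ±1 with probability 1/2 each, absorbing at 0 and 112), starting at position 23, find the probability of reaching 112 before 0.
P(hit 112 before 0) = 23/112

Let u_k = P(hit 112 before 0 | start at k). Then u_0 = 0, u_112 = 1, and u_k = u_{k-1}/2 + u_{k+1}/2 for 1 ≤ k ≤ 111. This harmonic recurrence is solved by u_k = k/112, giving u_23 = 23/112.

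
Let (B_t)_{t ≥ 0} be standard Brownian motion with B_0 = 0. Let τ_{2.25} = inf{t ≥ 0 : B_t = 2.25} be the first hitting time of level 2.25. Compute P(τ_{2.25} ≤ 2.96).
P(τ_{2.25} ≤ 2.96) = 2(1 − Φ(2.25/√2.96)) = 2(1 − Φ(1.3078)) ≈ 0.1909

By the reflection principle for standard BM, P(τ_b ≤ t) = 2 · P(B_t ≥ b). Since B_t ~ N(0, t), P(B_t ≥ 2.25) = 1 − Φ(2.25/√t) = 1 − Φ(2.25/√2.96) = 1 − Φ(1.3078) ≈ 0.09547. Doubling: P(τ_{2.25} ≤ 2.96) ≈ 2 · 0.09547 = 0.19094 ≈ 0.1909.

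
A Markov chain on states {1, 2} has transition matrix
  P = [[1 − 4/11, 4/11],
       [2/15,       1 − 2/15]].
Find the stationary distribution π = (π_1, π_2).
π_1 = 11/41, π_2 = 30/41

Solve πP = π with π_1 + π_2 = 1. From πP = π: π_1 · (1 − 4/11) + π_2 · 2/15 = π_1 ⇒ π_2 · 2/15 = π_1 · 4/11 ⇒ π_2/π_1 = (4/11)/(2/15) = 30/11. Together with π_1 + π_2 = 1:
  π_1 = (2/15)/(4/11 + 2/15) = (2/15)/(82/165) = 11/41,
  π_2 = (4/11)/(4/11 + 2/15) = (4/11)/(82/165) = 30/41.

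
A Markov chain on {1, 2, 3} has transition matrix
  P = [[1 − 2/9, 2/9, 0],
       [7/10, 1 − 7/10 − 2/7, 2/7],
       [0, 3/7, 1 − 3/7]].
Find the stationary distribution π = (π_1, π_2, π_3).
π = (189/289, 60/289, 40/289)

This is a birth-death chain on three states, which satisfies detailed balance: π_1 · P_{12} = π_2 · P_{21} and π_2 · P_{23} = π_3 · P_{32}.
From π_1 · 2/9 = π_2 · 7/10: π_2/π_1 = (2/9)/(7/10) = 20/63.
From π_2 · 2/7 = π_3 · 3/7: π_3/π_2 = (2/7)/(3/7) = 2/3.
Take π_1 proportional to 1; then unnormalized π = (1, 20/63, 40/189). Normalize by dividing by the sum 289/189:
  π = (189/289, 60/289, 40/289).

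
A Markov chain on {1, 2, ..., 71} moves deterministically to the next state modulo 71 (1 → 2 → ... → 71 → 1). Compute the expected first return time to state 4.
E[T_4 | X_0 = 4] = 71

The chain cycles deterministically, so starting at state 4 it returns in exactly 71 steps. Equivalently, the stationary distribution is uniform π_j = 1/71 for every state j, so by Kac's formula E[T_4] = 1/π_4 = 71.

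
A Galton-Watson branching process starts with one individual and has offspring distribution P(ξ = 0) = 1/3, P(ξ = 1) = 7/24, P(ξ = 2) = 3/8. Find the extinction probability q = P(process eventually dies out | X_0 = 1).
q = 8/9

The pgf is f(s) = 1/3 + 7/24·s + 3/8·s². The extinction probability q is the smallest fixed point of f in [0, 1]. Setting s = f(s):
  3/8·s² + (7/24 − 1)·s + 1/3 = 0
  3/8·s² − (1/3 + 3/8)·s + 1/3 = 0
which factors as (s − 1)·(3/8·s − 1/3) = 0, giving roots s = 1 and s = (1/3)/(3/8) = 8/9.
Mean offspring μ = 7/24 + 2·3/8 = 25/24 > 1 (supercritical), so q < 1. The extinction probability is the smaller root: q = (1/3)/(3/8) = 8/9.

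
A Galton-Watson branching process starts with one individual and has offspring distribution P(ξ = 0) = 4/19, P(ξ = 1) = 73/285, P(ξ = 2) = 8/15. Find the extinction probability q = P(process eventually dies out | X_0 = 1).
q = 15/38

The pgf is f(s) = 4/19 + 73/285·s + 8/15·s². The extinction probability q is the smallest fixed point of f in [0, 1]. Setting s = f(s):
  8/15·s² + (73/285 − 1)·s + 4/19 = 0
  8/15·s² − (4/19 + 8/15)·s + 4/19 = 0
which factors as (s − 1)·(8/15·s − 4/19) = 0, giving roots s = 1 and s = (4/19)/(8/15) = 15/38.
Mean offspring μ = 73/285 + 2·8/15 = 377/285 > 1 (supercritical), so q < 1. The extinction probability is the smaller root: q = (4/19)/(8/15) = 15/38.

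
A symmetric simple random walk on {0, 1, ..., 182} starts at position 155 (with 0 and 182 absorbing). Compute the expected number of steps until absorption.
E[τ | X_0 = 155] = 4185

Let v_k = E[τ | X_0 = k]. Boundary: v_0 = v_182 = 0. Recurrence: v_k = 1 + (v_{k-1} + v_{k+1})/2 for 1 ≤ k ≤ 181. The particular solution to v_k − (v_{k-1} + v_{k+1})/2 = 1 is v_k = −k^2. Adding homogeneous solution A + B k and matching boundaries gives v_k = k (182 − k). Substituting k = 155: v_155 = 155 · 27 = 4185.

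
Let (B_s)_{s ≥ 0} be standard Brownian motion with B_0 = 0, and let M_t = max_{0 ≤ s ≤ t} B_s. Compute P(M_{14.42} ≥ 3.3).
P(M_{14.42} ≥ 3.3) = 2·P(B_{14.42} ≥ 3.3) = 2(1 − Φ(3.3/√14.42)) ≈ 0.3848

By the reflection principle for Brownian motion, P(M_t ≥ a) = 2 · P(B_t ≥ a) for a ≥ 0. Since B_t ~ N(0, t), P(B_t ≥ 3.3) = 1 − Φ(3.3/√t) = 1 − Φ(3.3/√14.42) = 1 − Φ(0.8690). So
  P(M_{14.42} ≥ 3.3) = 2(1 − Φ(0.8690)) ≈ 0.3848.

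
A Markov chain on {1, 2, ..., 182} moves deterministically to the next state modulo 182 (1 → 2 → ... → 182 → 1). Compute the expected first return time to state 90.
E[T_90 | X_0 = 90] = 182

The chain cycles deterministically, so starting at state 90 it returns in exactly 182 steps. Equivalently, the stationary distribution is uniform π_j = 1/182 for every state j, so by Kac's formula E[T_90] = 1/π_90 = 182.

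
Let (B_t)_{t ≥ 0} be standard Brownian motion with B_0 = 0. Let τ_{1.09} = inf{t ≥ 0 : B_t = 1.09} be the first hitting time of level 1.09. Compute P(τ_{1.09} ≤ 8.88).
P(τ_{1.09} ≤ 8.88) = 2(1 − Φ(1.09/√8.88)) = 2(1 − Φ(0.3658)) ≈ 0.7145

By the reflection principle for standard BM, P(τ_b ≤ t) = 2 · P(B_t ≥ b). Since B_t ~ N(0, t), P(B_t ≥ 1.09) = 1 − Φ(1.09/√t) = 1 − Φ(1.09/√8.88) = 1 − Φ(0.3658) ≈ 0.35726. Doubling: P(τ_{1.09} ≤ 8.88) ≈ 2 · 0.35726 = 0.71452 ≈ 0.7145.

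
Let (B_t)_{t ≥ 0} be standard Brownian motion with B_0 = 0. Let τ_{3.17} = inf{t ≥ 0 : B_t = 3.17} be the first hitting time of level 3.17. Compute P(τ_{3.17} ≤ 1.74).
P(τ_{3.17} ≤ 1.74) = 2(1 − Φ(3.17/√1.74)) = 2(1 − Φ(2.4032)) ≈ 0.0163

By the reflection principle for standard BM, P(τ_b ≤ t) = 2 · P(B_t ≥ b). Since B_t ~ N(0, t), P(B_t ≥ 3.17) = 1 − Φ(3.17/√t) = 1 − Φ(3.17/√1.74) = 1 − Φ(2.4032) ≈ 0.00813. Doubling: P(τ_{3.17} ≤ 1.74) ≈ 2 · 0.00813 = 0.01626 ≈ 0.0163.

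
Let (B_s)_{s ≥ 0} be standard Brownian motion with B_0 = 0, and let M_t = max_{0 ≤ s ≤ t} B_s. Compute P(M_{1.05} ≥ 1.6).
P(M_{1.05} ≥ 1.6) = 2·P(B_{1.05} ≥ 1.6) = 2(1 − Φ(1.6/√1.05)) ≈ 0.1184

By the reflection principle for Brownian motion, P(M_t ≥ a) = 2 · P(B_t ≥ a) for a ≥ 0. Since B_t ~ N(0, t), P(B_t ≥ 1.6) = 1 − Φ(1.6/√t) = 1 − Φ(1.6/√1.05) = 1 − Φ(1.5614). So
  P(M_{1.05} ≥ 1.6) = 2(1 − Φ(1.5614)) ≈ 0.1184.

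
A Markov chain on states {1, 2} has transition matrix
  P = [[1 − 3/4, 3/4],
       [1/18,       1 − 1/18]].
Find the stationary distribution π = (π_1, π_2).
π_1 = 2/29, π_2 = 27/29

Solve πP = π with π_1 + π_2 = 1. From πP = π: π_1 · (1 − 3/4) + π_2 · 1/18 = π_1 ⇒ π_2 · 1/18 = π_1 · 3/4 ⇒ π_2/π_1 = (3/4)/(1/18) = 27/2. Together with π_1 + π_2 = 1:
  π_1 = (1/18)/(3/4 + 1/18) = (1/18)/(29/36) = 2/29,
  π_2 = (3/4)/(3/4 + 1/18) = (3/4)/(29/36) = 27/29.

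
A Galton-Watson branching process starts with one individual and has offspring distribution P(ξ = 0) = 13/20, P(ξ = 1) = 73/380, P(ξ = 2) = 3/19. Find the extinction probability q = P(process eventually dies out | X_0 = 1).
q = 1

Mean offspring μ = 0·13/20 + 1·73/380 + 2·3/19 = 193/380 ≤ 1. For μ ≤ 1 with offspring not concentrated at 1, the Galton-Watson process goes extinct almost surely, so q = 1.
(Algebraic check: The pgf is f(s) = 13/20 + 73/380·s + 3/19·s². The extinction probability q is the smallest fixed point of f in [0, 1]. Setting s = f(s):
  3/19·s² + (73/380 − 1)·s + 13/20 = 0
  3/19·s² − (13/20 + 3/19)·s + 13/20 = 0
which factors as (s − 1)·(3/19·s − 13/20) = 0, giving roots s = 1 and s = (13/20)/(3/19) = 247/60. Since 247/60 ≥ 1, the smallest root in [0, 1] is s = 1.)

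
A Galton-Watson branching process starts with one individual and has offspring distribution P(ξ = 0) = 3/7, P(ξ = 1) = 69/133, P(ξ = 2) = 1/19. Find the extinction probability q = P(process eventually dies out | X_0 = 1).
q = 1

Mean offspring μ = 0·3/7 + 1·69/133 + 2·1/19 = 83/133 ≤ 1. For μ ≤ 1 with offspring not concentrated at 1, the Galton-Watson process goes extinct almost surely, so q = 1.
(Algebraic check: The pgf is f(s) = 3/7 + 69/133·s + 1/19·s². The extinction probability q is the smallest fixed point of f in [0, 1]. Setting s = f(s):
  1/19·s² + (69/133 − 1)·s + 3/7 = 0
  1/19·s² − (3/7 + 1/19)·s + 3/7 = 0
which factors as (s − 1)·(1/19·s − 3/7) = 0, giving roots s = 1 and s = (3/7)/(1/19) = 57/7. Since 57/7 ≥ 1, the smallest root in [0, 1] is s = 1.)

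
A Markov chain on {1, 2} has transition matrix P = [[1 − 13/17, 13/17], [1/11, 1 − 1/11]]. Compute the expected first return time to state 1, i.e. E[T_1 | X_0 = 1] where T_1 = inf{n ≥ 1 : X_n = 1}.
E[T_1 | X_0 = 1] = 1/π_1 = 160/17

For an irreducible recurrent Markov chain with stationary distribution π, E[T_i | X_0 = i] = 1/π_i (Kac's formula). Here π_1 = (1/11)/(13/17 + 1/11) = (1/11)/(160/187) = 17/160, so E[T_1 | X_0 = 1] = 1/π_1 = (13/17 + 1/11)/(1/11) = (160/187)/(1/11) = 160/17.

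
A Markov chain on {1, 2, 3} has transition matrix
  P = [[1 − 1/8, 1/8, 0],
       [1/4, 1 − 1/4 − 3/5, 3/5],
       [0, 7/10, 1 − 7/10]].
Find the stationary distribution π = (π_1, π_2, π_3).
π = (14/27, 7/27, 2/9)

This is a birth-death chain on three states, which satisfies detailed balance: π_1 · P_{12} = π_2 · P_{21} and π_2 · P_{23} = π_3 · P_{32}.
From π_1 · 1/8 = π_2 · 1/4: π_2/π_1 = (1/8)/(1/4) = 1/2.
From π_2 · 3/5 = π_3 · 7/10: π_3/π_2 = (3/5)/(7/10) = 6/7.
Take π_1 proportional to 1; then unnormalized π = (1, 1/2, 3/7). Normalize by dividing by the sum 27/14:
  π = (14/27, 7/27, 2/9).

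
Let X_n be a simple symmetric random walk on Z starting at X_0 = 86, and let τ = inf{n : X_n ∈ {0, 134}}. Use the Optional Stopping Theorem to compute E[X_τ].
E[X_τ] = 86

X_n is a martingale and τ is a bounded-mean stopping time (indeed τ is finite a.s. with bounded expectation since the walk is in a bounded region). By the OST, E[X_τ] = E[X_0] = 86. Equivalently: E[X_τ] = 134 · P(hit 134 first) + 0 · P(hit 0 first) = 134 · (86/134) = 86.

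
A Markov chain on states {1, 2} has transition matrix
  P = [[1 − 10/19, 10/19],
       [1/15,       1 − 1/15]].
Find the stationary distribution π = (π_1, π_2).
π_1 = 19/169, π_2 = 150/169

Solve πP = π with π_1 + π_2 = 1. From πP = π: π_1 · (1 − 10/19) + π_2 · 1/15 = π_1 ⇒ π_2 · 1/15 = π_1 · 10/19 ⇒ π_2/π_1 = (10/19)/(1/15) = 150/19. Together with π_1 + π_2 = 1:
  π_1 = (1/15)/(10/19 + 1/15) = (1/15)/(169/285) = 19/169,
  π_2 = (10/19)/(10/19 + 1/15) = (10/19)/(169/285) = 150/169.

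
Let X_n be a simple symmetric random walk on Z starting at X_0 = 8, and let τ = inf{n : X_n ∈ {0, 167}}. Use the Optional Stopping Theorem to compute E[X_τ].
E[X_τ] = 8

X_n is a martingale and τ is a bounded-mean stopping time (indeed τ is finite a.s. with bounded expectation since the walk is in a bounded region). By the OST, E[X_τ] = E[X_0] = 8. Equivalently: E[X_τ] = 167 · P(hit 167 first) + 0 · P(hit 0 first) = 167 · (8/167) = 8.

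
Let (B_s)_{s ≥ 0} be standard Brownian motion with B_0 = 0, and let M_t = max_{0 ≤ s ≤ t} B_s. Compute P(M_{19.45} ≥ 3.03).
P(M_{19.45} ≥ 3.03) = 2·P(B_{19.45} ≥ 3.03) = 2(1 − Φ(3.03/√19.45)) ≈ 0.4921

By the reflection principle for Brownian motion, P(M_t ≥ a) = 2 · P(B_t ≥ a) for a ≥ 0. Since B_t ~ N(0, t), P(B_t ≥ 3.03) = 1 − Φ(3.03/√t) = 1 − Φ(3.03/√19.45) = 1 − Φ(0.6870). So
  P(M_{19.45} ≥ 3.03) = 2(1 − Φ(0.6870)) ≈ 0.4921.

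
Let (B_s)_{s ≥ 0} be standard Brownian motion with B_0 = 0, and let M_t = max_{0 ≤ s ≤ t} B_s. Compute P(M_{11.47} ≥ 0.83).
P(M_{11.47} ≥ 0.83) = 2·P(B_{11.47} ≥ 0.83) = 2(1 − Φ(0.83/√11.47)) ≈ 0.8064

By the reflection principle for Brownian motion, P(M_t ≥ a) = 2 · P(B_t ≥ a) for a ≥ 0. Since B_t ~ N(0, t), P(B_t ≥ 0.83) = 1 − Φ(0.83/√t) = 1 − Φ(0.83/√11.47) = 1 − Φ(0.2451). So
  P(M_{11.47} ≥ 0.83) = 2(1 − Φ(0.2451)) ≈ 0.8064.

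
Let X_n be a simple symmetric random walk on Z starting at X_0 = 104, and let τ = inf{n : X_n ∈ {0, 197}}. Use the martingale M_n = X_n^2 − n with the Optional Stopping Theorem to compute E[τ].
E[τ] = 9672

M_n = X_n^2 − n is a martingale (since E[X_{n+1}^2 | F_n] = X_n^2 + 1). By OST (τ has finite mean in a bounded region), E[M_τ] = E[M_0] = X_0^2 − 0 = 104^2 = 10816. Also E[M_τ] = E[X_τ^2] − E[τ]. The walk exits at 0 or 197, with P(hit 197 first) = 104/197, so E[X_τ^2] = 197^2 · 104/197 + 0 = 20488. Thus E[τ] = E[X_τ^2] − E[M_τ] = 20488 − 10816 = 9672 = 104(197 − 104) = 9672.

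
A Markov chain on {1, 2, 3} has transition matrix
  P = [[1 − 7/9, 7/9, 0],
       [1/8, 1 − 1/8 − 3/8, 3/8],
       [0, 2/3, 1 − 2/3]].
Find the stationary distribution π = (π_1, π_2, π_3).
π = (18/193, 112/193, 63/193)

This is a birth-death chain on three states, which satisfies detailed balance: π_1 · P_{12} = π_2 · P_{21} and π_2 · P_{23} = π_3 · P_{32}.
From π_1 · 7/9 = π_2 · 1/8: π_2/π_1 = (7/9)/(1/8) = 56/9.
From π_2 · 3/8 = π_3 · 2/3: π_3/π_2 = (3/8)/(2/3) = 9/16.
Take π_1 proportional to 1; then unnormalized π = (1, 56/9, 7/2). Normalize by dividing by the sum 193/18:
  π = (18/193, 112/193, 63/193).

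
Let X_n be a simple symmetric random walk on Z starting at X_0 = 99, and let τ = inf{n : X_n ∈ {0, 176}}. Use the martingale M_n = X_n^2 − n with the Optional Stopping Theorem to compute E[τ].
E[τ] = 7623

M_n = X_n^2 − n is a martingale (since E[X_{n+1}^2 | F_n] = X_n^2 + 1). By OST (τ has finite mean in a bounded region), E[M_τ] = E[M_0] = X_0^2 − 0 = 99^2 = 9801. Also E[M_τ] = E[X_τ^2] − E[τ]. The walk exits at 0 or 176, with P(hit 176 first) = 99/176, so E[X_τ^2] = 176^2 · 99/176 + 0 = 17424. Thus E[τ] = E[X_τ^2] − E[M_τ] = 17424 − 9801 = 7623 = 99(176 − 99) = 7623.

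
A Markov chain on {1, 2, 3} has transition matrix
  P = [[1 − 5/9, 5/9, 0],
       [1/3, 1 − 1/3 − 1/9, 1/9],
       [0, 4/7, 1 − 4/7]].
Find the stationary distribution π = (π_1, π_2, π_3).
π = (108/323, 180/323, 35/323)

This is a birth-death chain on three states, which satisfies detailed balance: π_1 · P_{12} = π_2 · P_{21} and π_2 · P_{23} = π_3 · P_{32}.
From π_1 · 5/9 = π_2 · 1/3: π_2/π_1 = (5/9)/(1/3) = 5/3.
From π_2 · 1/9 = π_3 · 4/7: π_3/π_2 = (1/9)/(4/7) = 7/36.
Take π_1 proportional to 1; then unnormalized π = (1, 5/3, 35/108). Normalize by dividing by the sum 323/108:
  π = (108/323, 180/323, 35/323).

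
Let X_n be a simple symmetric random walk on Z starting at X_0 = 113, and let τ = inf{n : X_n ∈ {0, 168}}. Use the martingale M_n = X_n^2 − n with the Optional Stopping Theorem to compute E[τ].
E[τ] = 6215

M_n = X_n^2 − n is a martingale (since E[X_{n+1}^2 | F_n] = X_n^2 + 1). By OST (τ has finite mean in a bounded region), E[M_τ] = E[M_0] = X_0^2 − 0 = 113^2 = 12769. Also E[M_τ] = E[X_τ^2] − E[τ]. The walk exits at 0 or 168, with P(hit 168 first) = 113/168, so E[X_τ^2] = 168^2 · 113/168 + 0 = 18984. Thus E[τ] = E[X_τ^2] − E[M_τ] = 18984 − 12769 = 6215 = 113(168 − 113) = 6215.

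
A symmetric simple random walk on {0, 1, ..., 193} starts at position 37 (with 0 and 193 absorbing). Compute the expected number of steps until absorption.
E[τ | X_0 = 37] = 5772

Let v_k = E[τ | X_0 = k]. Boundary: v_0 = v_193 = 0. Recurrence: v_k = 1 + (v_{k-1} + v_{k+1})/2 for 1 ≤ k ≤ 192. The particular solution to v_k − (v_{k-1} + v_{k+1})/2 = 1 is v_k = −k^2. Adding homogeneous solution A + B k and matching boundaries gives v_k = k (193 − k). Substituting k = 37: v_37 = 37 · 156 = 5772.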